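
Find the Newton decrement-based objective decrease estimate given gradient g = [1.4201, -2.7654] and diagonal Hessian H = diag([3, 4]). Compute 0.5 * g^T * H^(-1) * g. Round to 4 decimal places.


Step 1: H is diagonal, so H^(-1) * g = [0.4734, -0.6914].
Step 2: g^T H^(-1) g = sum_i g_i^2 / H_ii
  = (1.4201)^2/3 + (-2.7654)^2/4
  = 0.6722 + 1.9119 = 2.5841
Step 3: Objective decrease = 0.5 * g^T H^(-1) g = 1.292


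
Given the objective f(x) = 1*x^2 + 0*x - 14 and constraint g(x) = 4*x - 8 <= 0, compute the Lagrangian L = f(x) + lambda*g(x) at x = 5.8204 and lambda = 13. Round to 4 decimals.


Step 1: Evaluate f(x).
f(5.8204) = 1*5.8204^2 + 0*5.8204 - 14 = 19.8771
Step 2: Evaluate g(x).
g(5.8204) = 4*5.8204 - 8 = 15.2816
Step 3: Compute Lagrangian.
L = 19.8771 + 13*15.2816 = 218.5379


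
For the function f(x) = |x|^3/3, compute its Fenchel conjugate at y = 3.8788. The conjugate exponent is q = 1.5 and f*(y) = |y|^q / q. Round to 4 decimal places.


The conjugate exponent q satisfies 1/p + 1/q = 1.
p = 3, so q = 3/(3 - 1) = 1.5
|y|^q = 3.8788^1.5 = 7.6392
f*(3.8788) = 7.6392 / 1.5 = 5.0928


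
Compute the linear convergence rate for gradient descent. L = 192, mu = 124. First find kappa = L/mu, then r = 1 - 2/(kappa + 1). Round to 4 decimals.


Step 1: Compute the condition number.
kappa = L/mu = 192/124 = 1.5484
Step 2: Compute the convergence rate.
r = 1 - 2/(kappa + 1) = 1 - 2*mu/(L + mu) = (L - mu)/(L + mu) = 68/316 = 0.2152


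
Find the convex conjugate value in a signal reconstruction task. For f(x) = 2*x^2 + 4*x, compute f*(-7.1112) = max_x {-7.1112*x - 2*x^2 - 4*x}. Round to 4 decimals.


f*(y) = sup_x {y*x - a*x^2 - b*x} = sup_x {(y-b)*x - a*x^2}
FOC: (y - b) - 2a*x = 0 => x* = (y - b)/(2a)
x* = (-7.1112 - 4)/(2*2) = -2.7778
f*(-7.1112) = (y-b)^2/(4a) = (-7.1112 - 4)^2/(4*2)
= 123.4588/8 = 15.4323


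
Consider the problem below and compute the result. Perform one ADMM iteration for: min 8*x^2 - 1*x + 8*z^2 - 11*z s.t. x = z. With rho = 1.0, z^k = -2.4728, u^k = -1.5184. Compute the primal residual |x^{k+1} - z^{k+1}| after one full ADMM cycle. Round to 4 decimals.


ADMM iteration with rho = 1.0, z^k = -2.4728, u^k = -1.5184
Step 1: x-update.
Minimize 8*x^2 - 1*x + (1.0/2)*(x + 2.4728 - 1.5184)^2
FOC: (2*8 + 1.0)*x = 1 + 1.0*(-2.4728 + 1.5184)
x^{k+1} = 0.0027
Step 2: z-update.
Minimize 8*z^2 - 11*z + (1.0/2)*(0.0027 - z - 1.5184)^2
FOC: (2*8 + 1.0)*z = 11 + 1.0*(0.0027 - 1.5184)
z^{k+1} = 0.5579
Step 3: u-update.
u^{k+1} = -1.5184 + 0.0027 - 0.5579 = -2.0736
Step 4: Primal residual = |0.0027 - 0.5579| = 0.5552


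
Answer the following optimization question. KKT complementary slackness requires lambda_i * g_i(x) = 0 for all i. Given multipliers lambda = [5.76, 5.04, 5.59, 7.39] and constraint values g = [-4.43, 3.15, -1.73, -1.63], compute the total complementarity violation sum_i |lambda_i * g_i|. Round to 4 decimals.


KKT complementary slackness check:
lambda_1 * g_1 = 5.76 * -4.43 = -25.5168
lambda_2 * g_2 = 5.04 * 3.15 = 15.876
lambda_3 * g_3 = 5.59 * -1.73 = -9.6707
lambda_4 * g_4 = 7.39 * -1.63 = -12.0457
Total violation = 25.5168 + 15.876 + 9.6707 + 12.0457 = 63.1092


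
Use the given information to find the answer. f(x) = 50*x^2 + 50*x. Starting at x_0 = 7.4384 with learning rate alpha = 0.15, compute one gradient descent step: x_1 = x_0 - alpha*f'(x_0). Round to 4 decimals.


We compute the gradient at x_0 and apply the update.
f'(x) = 100*x + 50
f'(7.4384) = 100*7.4384 + 50 = 793.84
x_1 = 7.4384 - 0.15*793.84 = -111.6376


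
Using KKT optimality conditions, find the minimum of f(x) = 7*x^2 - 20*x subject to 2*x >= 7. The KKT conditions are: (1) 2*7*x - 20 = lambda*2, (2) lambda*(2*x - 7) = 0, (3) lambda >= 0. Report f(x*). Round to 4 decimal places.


Step 1: Try lambda = 0 (constraint inactive).
x_unc = 20/(2*7) = 1.4286
Check: 2*1.4286 = 2.8572 < 7 -- violated!
Step 2: Constraint must be active: 2*x = 7
x* = 7/2 = 3.5
lambda = (2*7*3.5 - 20)/2 = 14.5
Step 3: Compute optimal value.
f(x*) = 7*3.5^2 - 20*3.5 = 15.75


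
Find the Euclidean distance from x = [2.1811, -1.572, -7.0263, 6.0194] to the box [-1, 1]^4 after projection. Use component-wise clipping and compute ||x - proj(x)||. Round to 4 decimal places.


Project each component onto [-1, 1].
clip(2.1811) = 1.0, clip(-1.572) = -1.0, clip(-7.0263) = -1.0, clip(6.0194) = 1.0
Projection = [1.0, -1.0, -1.0, 1.0]
Squared diffs: [1.395, 0.3272, 36.3163, 25.1944]
Distance = sqrt(63.2329) = 7.9519


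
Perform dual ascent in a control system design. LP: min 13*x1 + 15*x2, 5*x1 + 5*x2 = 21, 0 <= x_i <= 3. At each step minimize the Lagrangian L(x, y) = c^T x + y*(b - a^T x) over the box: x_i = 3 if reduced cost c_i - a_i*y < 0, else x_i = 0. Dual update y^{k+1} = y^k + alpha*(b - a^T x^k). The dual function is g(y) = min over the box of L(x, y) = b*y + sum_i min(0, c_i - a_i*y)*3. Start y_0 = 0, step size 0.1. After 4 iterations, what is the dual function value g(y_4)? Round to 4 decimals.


Dual ascent for LP: min 13*x1 + 15*x2, 5*x1 + 5*x2 = 21, 0 <= x_i <= 3
Step 1: y^k = 0.0, reduced costs: (13.0, 15.0)
  x^k = (0.0, 0.0), subgradient = b - a^T x = 21.0
  y^{k+1} = 0.0 + 0.1*21.0 = 2.1
Step 2: y^k = 2.1, reduced costs: (2.5, 4.5)
  x^k = (0.0, 0.0), subgradient = b - a^T x = 21.0
  y^{k+1} = 2.1 + 0.1*21.0 = 4.2
Step 3: y^k = 4.2, reduced costs: (-8.0, -6.0)
  x^k = (3.0, 3.0), subgradient = b - a^T x = -9.0
  y^{k+1} = 4.2 + 0.1*-9.0 = 3.3
Step 4: y^k = 3.3, reduced costs: (-3.5, -1.5)
  x^k = (3.0, 3.0), subgradient = b - a^T x = -9.0
  y^{k+1} = 3.3 + 0.1*-9.0 = 2.4
Dual objective at y_4 = 2.4: reduced costs (1.0, 3.0), box minimizer x = (0.0, 0.0)
g(y_4) = b*y + (c1 - a1*y)*x1 + (c2 - a2*y)*x2 = 21*2.4 + 1.0*0.0 + 3.0*0.0 = 50.4 + 0.0 + 0.0 = 50.4


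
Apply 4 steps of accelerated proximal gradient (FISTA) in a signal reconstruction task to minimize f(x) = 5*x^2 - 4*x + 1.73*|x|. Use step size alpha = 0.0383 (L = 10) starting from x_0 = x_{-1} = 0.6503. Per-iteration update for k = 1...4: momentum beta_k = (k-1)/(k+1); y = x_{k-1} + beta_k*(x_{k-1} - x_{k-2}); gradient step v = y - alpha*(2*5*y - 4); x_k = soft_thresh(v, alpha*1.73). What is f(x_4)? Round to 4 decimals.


FISTA on f(x) = 5*x^2 - 4*x + 1.73*|x|
L = 10, alpha = 0.0383
Iteration 1: beta = 0.0, y = 0.6503 + 0.0*(0.6503 - 0.6503) = 0.6503
  grad(y) = 2.503, v = y - alpha*grad = 0.5544
  prox(v) = soft_thresh(0.5544, 0.0663) = 0.4882
Iteration 2: beta = 0.3333, y = 0.4882 + 0.3333*(0.4882 - 0.6503) = 0.4341
  grad(y) = 0.3413, v = y - alpha*grad = 0.4211
  prox(v) = soft_thresh(0.4211, 0.0663) = 0.3548
Iteration 3: beta = 0.5, y = 0.3548 + 0.5*(0.3548 - 0.4882) = 0.2881
  grad(y) = -1.1188, v = y - alpha*grad = 0.331
  prox(v) = soft_thresh(0.331, 0.0663) = 0.2647
Iteration 4: beta = 0.6, y = 0.2647 + 0.6*(0.2647 - 0.3548) = 0.2107
  grad(y) = -1.8935, v = y - alpha*grad = 0.2832
  prox(v) = soft_thresh(0.2832, 0.0663) = 0.2169
f(x_4) = 5*0.2169^2 - 4*0.2169 + 1.73*|0.2169| = -0.2571


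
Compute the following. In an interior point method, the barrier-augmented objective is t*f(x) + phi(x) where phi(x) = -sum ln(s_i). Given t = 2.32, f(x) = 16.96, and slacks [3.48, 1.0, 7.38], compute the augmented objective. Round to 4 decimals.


Step 1: Compute log-barrier.
ln values: [1.247, 0.0, 1.9988]
phi = -(1.247 + 0.0 + 1.9988) = -3.2458
Step 2: Compute augmented objective.
t*f(x) = 2.32*16.96 = 39.3472
Total = 39.3472 - 3.2458 = 36.1014


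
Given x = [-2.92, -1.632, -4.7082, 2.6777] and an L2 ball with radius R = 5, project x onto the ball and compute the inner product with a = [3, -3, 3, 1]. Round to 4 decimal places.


Step 1: Compute ||x|| (intermediates to 6 decimals).
||x|| = sqrt((-2.92)^2 + (-1.632)^2 + (-4.7082)^2 + 2.6777^2) = 6.366086
Step 2: Project.
Since ||x|| > R, scale = R/||x|| = 5/6.366086 = 0.785412, proj(x) = scale * x
proj(x) = [-2.293403, -1.281792, -3.697877, 2.103098]
Step 3: Dot product.
a^T * proj(x) = 3*(-2.293403) - 3*(-1.281792) + 3*(-3.697877) + 1*2.103098 = -12.0254


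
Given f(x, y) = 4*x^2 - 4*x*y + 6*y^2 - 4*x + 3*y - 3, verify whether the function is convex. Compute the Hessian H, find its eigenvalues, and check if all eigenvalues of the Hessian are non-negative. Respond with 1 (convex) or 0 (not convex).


The Hessian of f(x,y) = 4*x^2 - 4*x*y + 6*y^2 - 4*x + 3*y - 3 is:
H = [[8, -4], [-4, 12]]
Trace = 8 + 12 = 20
Determinant = 8*12 - (-4)^2 = 80
Discriminant = (20)^2 - 4*80 = 80.0
Eigenvalues: lambda_1 = 5.5279, lambda_2 = 14.4721
The function is convex.

1


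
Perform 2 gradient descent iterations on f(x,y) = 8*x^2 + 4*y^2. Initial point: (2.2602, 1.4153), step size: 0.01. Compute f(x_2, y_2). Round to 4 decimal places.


Gradient descent on f(x,y) = 8*x^2 + 4*y^2.
Starting point: (2.2602, 1.4153), alpha = 0.01
Step 1: grad_x = 2*8*2.2602 = 36.1632, grad_y = 2*4*1.4153 = 11.3224
  x_1 = 2.2602 - 0.01*36.1632 = 1.8986
  y_1 = 1.4153 - 0.01*11.3224 = 1.3021
Step 2: grad_x = 2*8*1.8986 = 30.3771, grad_y = 2*4*1.3021 = 10.4166
  x_2 = 1.8986 - 0.01*30.3771 = 1.5948
  y_2 = 1.3021 - 0.01*10.4166 = 1.1979
f(1.5948, 1.1979) = 8*1.5948^2 + 4*1.1979^2 = 26.087


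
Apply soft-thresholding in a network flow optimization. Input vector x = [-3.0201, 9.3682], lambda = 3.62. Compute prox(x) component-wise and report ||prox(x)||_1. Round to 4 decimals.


Soft-thresholding with lambda = 3.62:
prox(-3.0201) = sign(-3.0201)*max(|-3.0201| - 3.62, 0) = 0.0
prox(9.3682) = sign(9.3682)*max(|9.3682| - 3.62, 0) = 5.7482
prox(x) = [0.0, 5.7482]
||prox(x)||_1 = 0.0 + 5.7482 = 5.7482


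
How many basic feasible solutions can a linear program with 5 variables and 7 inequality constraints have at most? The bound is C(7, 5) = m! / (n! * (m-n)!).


Each vertex corresponds to some choice of n active constraints out of m, so the number of vertices is at most C(m, n) = m! / (n!(m-n)!).
m = 7, n = 5
Numerator: 7 * 6 * 5 * 4 * 3
Denominator: 5! = 120
C(7, 5) = 21


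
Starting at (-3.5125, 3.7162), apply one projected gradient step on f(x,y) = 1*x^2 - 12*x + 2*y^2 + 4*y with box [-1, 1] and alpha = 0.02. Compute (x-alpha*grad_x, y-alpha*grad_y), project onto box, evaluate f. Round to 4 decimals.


Step 1: Compute gradient at (-3.5125, 3.7162).
grad_x = 2*1*-3.5125 - 12 = -19.025
grad_y = 2*2*3.7162 + 4 = 18.8648
Step 2: Gradient step.
x_raw = -3.5125 - 0.02*-19.025 = -3.132
y_raw = 3.7162 - 0.02*18.8648 = 3.3389
Step 3: Project onto [-1, 1].
x_proj = clip(-3.132) = -1.0
y_proj = clip(3.3389) = 1.0
Step 4: Evaluate f.
f(-1.0, 1.0) = 19.0


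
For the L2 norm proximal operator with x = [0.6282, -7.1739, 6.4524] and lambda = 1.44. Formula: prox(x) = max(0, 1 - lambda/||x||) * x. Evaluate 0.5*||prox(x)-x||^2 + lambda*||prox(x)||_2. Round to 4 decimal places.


Step 1: Compute ||x||.
||x|| = 9.6692
Step 2: Compute scaling factor.
scale = max(0, 1 - 1.44/9.6692) = 0.8511
Step 3: prox(x) = [0.5346, -6.1055, 5.4915]
||prox(x)|| = 8.2292
Step 4: Proximal objective.
0.5*||prox-x||^2 = 1.0368
lambda*||prox|| = 11.85
Total = 12.8868


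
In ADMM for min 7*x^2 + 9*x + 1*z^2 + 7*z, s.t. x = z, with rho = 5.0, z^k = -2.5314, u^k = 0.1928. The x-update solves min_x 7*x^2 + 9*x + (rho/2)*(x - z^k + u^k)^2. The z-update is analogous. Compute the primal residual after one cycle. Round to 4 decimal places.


ADMM iteration with rho = 5.0, z^k = -2.5314, u^k = 0.1928
Step 1: x-update.
Minimize 7*x^2 + 9*x + (5.0/2)*(x + 2.5314 + 0.1928)^2
FOC: (2*7 + 5.0)*x = -9 + 5.0*(-2.5314 - 0.1928)
x^{k+1} = -1.1906
Step 2: z-update.
Minimize 1*z^2 + 7*z + (5.0/2)*(-1.1906 - z + 0.1928)^2
FOC: (2*1 + 5.0)*z = -7 + 5.0*(-1.1906 + 0.1928)
z^{k+1} = -1.7127
Step 3: u-update.
u^{k+1} = 0.1928 - 1.1906 + 1.7127 = 0.7149
Step 4: Primal residual = |-1.1906 + 1.7127| = 0.5221


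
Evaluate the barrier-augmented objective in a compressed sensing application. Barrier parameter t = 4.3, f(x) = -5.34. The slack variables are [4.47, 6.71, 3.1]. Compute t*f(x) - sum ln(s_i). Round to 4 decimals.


Step 1: Compute log-barrier.
ln values: [1.4974, 1.9036, 1.1314]
phi = -(1.4974 + 1.9036 + 1.1314) = -4.5324
Step 2: Compute augmented objective.
t*f(x) = 4.3*-5.34 = -22.962
Total = -22.962 - 4.5324 = -27.4944


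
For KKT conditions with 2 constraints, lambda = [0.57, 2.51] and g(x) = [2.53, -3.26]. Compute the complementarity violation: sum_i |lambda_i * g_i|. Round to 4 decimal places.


KKT complementary slackness check:
lambda_1 * g_1 = 0.57 * 2.53 = 1.4421
lambda_2 * g_2 = 2.51 * -3.26 = -8.1826
Total violation = 1.4421 + 8.1826 = 9.6247


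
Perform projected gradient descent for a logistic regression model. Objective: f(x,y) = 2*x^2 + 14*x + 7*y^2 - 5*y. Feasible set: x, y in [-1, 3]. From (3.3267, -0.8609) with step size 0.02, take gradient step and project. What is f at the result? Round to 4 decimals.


Step 1: Compute gradient at (3.3267, -0.8609).
grad_x = 2*2*3.3267 + 14 = 27.3068
grad_y = 2*7*-0.8609 - 5 = -17.0526
Step 2: Gradient step.
x_raw = 3.3267 - 0.02*27.3068 = 2.7806
y_raw = -0.8609 - 0.02*-17.0526 = -0.5198
Step 3: Project onto [-1, 3].
x_proj = clip(2.7806) = 2.7806
y_proj = clip(-0.5198) = -0.5198
Step 4: Evaluate f.
f(2.7806, -0.5198) = 58.8819


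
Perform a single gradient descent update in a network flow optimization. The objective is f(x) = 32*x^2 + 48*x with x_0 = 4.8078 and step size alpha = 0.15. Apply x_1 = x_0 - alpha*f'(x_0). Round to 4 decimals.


We compute the gradient at x_0 and apply the update.
f'(x) = 64*x + 48
f'(4.8078) = 64*4.8078 + 48 = 355.6992
x_1 = 4.8078 - 0.15*355.6992 = -48.5471


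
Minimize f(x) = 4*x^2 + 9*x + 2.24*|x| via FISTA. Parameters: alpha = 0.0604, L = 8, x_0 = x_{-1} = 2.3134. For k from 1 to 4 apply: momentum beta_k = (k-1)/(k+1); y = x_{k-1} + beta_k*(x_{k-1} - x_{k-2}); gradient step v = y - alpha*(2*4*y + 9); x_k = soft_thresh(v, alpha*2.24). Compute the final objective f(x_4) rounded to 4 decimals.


FISTA on f(x) = 4*x^2 + 9*x + 2.24*|x|
L = 8, alpha = 0.0604
Iteration 1: beta = 0.0, y = 2.3134 + 0.0*(2.3134 - 2.3134) = 2.3134
  grad(y) = 27.5072, v = y - alpha*grad = 0.652
  prox(v) = soft_thresh(0.652, 0.1353) = 0.5167
Iteration 2: beta = 0.3333, y = 0.5167 + 0.3333*(0.5167 - 2.3134) = -0.0822
  grad(y) = 8.3421, v = y - alpha*grad = -0.5861
  prox(v) = soft_thresh(-0.5861, 0.1353) = -0.4508
Iteration 3: beta = 0.5, y = -0.4508 + 0.5*(-0.4508 - 0.5167) = -0.9345
  grad(y) = 1.5236, v = y - alpha*grad = -1.0266
  prox(v) = soft_thresh(-1.0266, 0.1353) = -0.8913
Iteration 4: beta = 0.6, y = -0.8913 + 0.6*(-0.8913 + 0.4508) = -1.1556
  grad(y) = -0.2445, v = y - alpha*grad = -1.1408
  prox(v) = soft_thresh(-1.1408, 0.1353) = -1.0055
f(x_4) = 4*(-1.0055)^2 + 9*(-1.0055) + 2.24*|-1.0055| = -2.7531


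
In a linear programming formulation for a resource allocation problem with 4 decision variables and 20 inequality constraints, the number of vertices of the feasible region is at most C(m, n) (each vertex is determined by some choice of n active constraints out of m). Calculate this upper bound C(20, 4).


Each vertex corresponds to some choice of n active constraints out of m, so the number of vertices is at most C(m, n) = m! / (n!(m-n)!).
m = 20, n = 4
Numerator: 20 * 19 * 18 * 17
Denominator: 4! = 24
C(20, 4) = 4845


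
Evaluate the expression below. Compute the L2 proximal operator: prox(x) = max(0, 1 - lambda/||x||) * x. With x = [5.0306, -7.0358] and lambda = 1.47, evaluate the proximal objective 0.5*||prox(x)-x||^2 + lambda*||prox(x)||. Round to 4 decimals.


Step 1: Compute ||x||.
||x|| = 8.6492
Step 2: Compute scaling factor.
scale = max(0, 1 - 1.47/8.6492) = 0.83
Step 3: prox(x) = [4.1756, -5.84]
||prox(x)|| = 7.1792
Step 4: Proximal objective.
0.5*||prox-x||^2 = 1.0805
lambda*||prox|| = 10.5534
Total = 11.6339


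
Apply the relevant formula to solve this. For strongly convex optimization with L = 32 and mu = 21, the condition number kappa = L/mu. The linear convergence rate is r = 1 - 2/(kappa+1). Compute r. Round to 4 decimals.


Step 1: Compute the condition number.
kappa = L/mu = 32/21 = 1.5238
Step 2: Compute the convergence rate.
r = 1 - 2/(kappa + 1) = 1 - 2*mu/(L + mu) = (L - mu)/(L + mu) = 11/53 = 0.2075


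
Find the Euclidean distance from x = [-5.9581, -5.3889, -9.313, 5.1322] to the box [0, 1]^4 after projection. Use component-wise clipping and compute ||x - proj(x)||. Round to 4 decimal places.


Project each component onto [0, 1].
clip(-5.9581) = 0.0, clip(-5.3889) = 0.0, clip(-9.313) = 0.0, clip(5.1322) = 1.0
Projection = [0.0, 0.0, 0.0, 1.0]
Squared diffs: [35.499, 29.0402, 86.732, 17.0751]
Distance = sqrt(168.3463) = 12.9748


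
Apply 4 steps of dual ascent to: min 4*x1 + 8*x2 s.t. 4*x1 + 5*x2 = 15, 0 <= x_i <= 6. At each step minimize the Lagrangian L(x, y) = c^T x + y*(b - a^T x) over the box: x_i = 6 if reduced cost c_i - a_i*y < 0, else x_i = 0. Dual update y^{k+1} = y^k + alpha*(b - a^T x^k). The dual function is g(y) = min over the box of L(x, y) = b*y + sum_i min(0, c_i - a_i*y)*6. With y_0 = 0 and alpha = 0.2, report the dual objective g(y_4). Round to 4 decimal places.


Dual ascent for LP: min 4*x1 + 8*x2, 4*x1 + 5*x2 = 15, 0 <= x_i <= 6
Step 1: y^k = 0.0, reduced costs: (4.0, 8.0)
  x^k = (0.0, 0.0), subgradient = b - a^T x = 15.0
  y^{k+1} = 0.0 + 0.2*15.0 = 3.0
Step 2: y^k = 3.0, reduced costs: (-8.0, -7.0)
  x^k = (6.0, 6.0), subgradient = b - a^T x = -39.0
  y^{k+1} = 3.0 + 0.2*-39.0 = -4.8
Step 3: y^k = -4.8, reduced costs: (23.2, 32.0)
  x^k = (0.0, 0.0), subgradient = b - a^T x = 15.0
  y^{k+1} = -4.8 + 0.2*15.0 = -1.8
Step 4: y^k = -1.8, reduced costs: (11.2, 17.0)
  x^k = (0.0, 0.0), subgradient = b - a^T x = 15.0
  y^{k+1} = -1.8 + 0.2*15.0 = 1.2
Dual objective at y_4 = 1.2: reduced costs (-0.8, 2.0), box minimizer x = (6.0, 0.0)
g(y_4) = b*y + (c1 - a1*y)*x1 + (c2 - a2*y)*x2 = 15*1.2 + (-0.8)*6.0 + 2.0*0.0 = 18.0 - 4.8 + 0.0 = 13.2


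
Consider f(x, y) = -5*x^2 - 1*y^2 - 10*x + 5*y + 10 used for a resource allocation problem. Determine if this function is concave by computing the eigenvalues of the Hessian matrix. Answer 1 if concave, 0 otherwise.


The Hessian of f(x,y) = -5*x^2 - 1*y^2 - 10*x + 5*y + 10 is:
H = [[-10, 0], [0, -2]]
Trace = -10 - 2 = -12
Determinant = -10*-2 - (0)^2 = 20
Discriminant = (-12)^2 - 4*20 = 64.0
Eigenvalues: lambda_1 = -10.0, lambda_2 = -2.0
The function is concave.

1


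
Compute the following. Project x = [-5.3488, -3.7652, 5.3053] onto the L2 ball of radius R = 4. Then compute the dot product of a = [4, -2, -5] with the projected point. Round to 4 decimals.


Step 1: Compute ||x|| (intermediates to 6 decimals).
||x|| = sqrt((-5.3488)^2 + (-3.7652)^2 + 5.3053^2) = 8.422149
Step 2: Project.
Since ||x|| > R, scale = R/||x|| = 4/8.422149 = 0.474938, proj(x) = scale * x
proj(x) = [-2.540348, -1.788237, 2.519689]
Step 3: Dot product.
a^T * proj(x) = 4*(-2.540348) - 2*(-1.788237) - 5*2.519689 = -19.1834


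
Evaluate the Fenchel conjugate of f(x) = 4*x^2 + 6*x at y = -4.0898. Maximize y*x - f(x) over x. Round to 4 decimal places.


f*(y) = sup_x {y*x - a*x^2 - b*x} = sup_x {(y-b)*x - a*x^2}
FOC: (y - b) - 2a*x = 0 => x* = (y - b)/(2a)
x* = (-4.0898 - 6)/(2*4) = -1.2612
f*(-4.0898) = (y-b)^2/(4a) = (-4.0898 - 6)^2/(4*4)
= 101.8041/16 = 6.3628


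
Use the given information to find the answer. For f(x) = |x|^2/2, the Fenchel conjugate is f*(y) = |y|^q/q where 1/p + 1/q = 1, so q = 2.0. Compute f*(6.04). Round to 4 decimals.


The conjugate exponent q satisfies 1/p + 1/q = 1.
p = 2, so q = 2/(2 - 1) = 2.0
|y|^q = 6.04^2.0 = 36.4816
f*(6.04) = 36.4816 / 2.0 = 18.2408


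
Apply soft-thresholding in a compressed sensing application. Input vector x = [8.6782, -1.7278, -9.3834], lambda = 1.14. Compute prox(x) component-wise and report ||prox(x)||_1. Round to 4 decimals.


Soft-thresholding with lambda = 1.14:
prox(8.6782) = sign(8.6782)*max(|8.6782| - 1.14, 0) = 7.5382
prox(-1.7278) = sign(-1.7278)*max(|-1.7278| - 1.14, 0) = -0.5878
prox(-9.3834) = sign(-9.3834)*max(|-9.3834| - 1.14, 0) = -8.2434
prox(x) = [7.5382, -0.5878, -8.2434]
||prox(x)||_1 = 7.5382 + 0.5878 + 8.2434 = 16.3694


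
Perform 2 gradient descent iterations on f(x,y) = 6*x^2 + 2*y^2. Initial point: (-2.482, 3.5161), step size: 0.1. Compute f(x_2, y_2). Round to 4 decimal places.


Gradient descent on f(x,y) = 6*x^2 + 2*y^2.
Starting point: (-2.482, 3.5161), alpha = 0.1
Step 1: grad_x = 2*6*-2.482 = -29.784, grad_y = 2*2*3.5161 = 14.0644
  x_1 = -2.482 - 0.1*-29.784 = 0.4964
  y_1 = 3.5161 - 0.1*14.0644 = 2.1097
Step 2: grad_x = 2*6*0.4964 = 5.9568, grad_y = 2*2*2.1097 = 8.4386
  x_2 = 0.4964 - 0.1*5.9568 = -0.0993
  y_2 = 2.1097 - 0.1*8.4386 = 1.2658
f(-0.0993, 1.2658) = 6*(-0.0993)^2 + 2*1.2658^2 = 3.2636


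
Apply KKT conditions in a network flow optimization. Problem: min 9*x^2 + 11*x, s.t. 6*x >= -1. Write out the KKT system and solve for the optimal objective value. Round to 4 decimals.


Step 1: Try lambda = 0 (constraint inactive).
x_unc = -11/(2*9) = -0.6111
Check: 6*-0.6111 = -3.6666 < -1 -- violated!
Step 2: Constraint must be active: 6*x = -1
x* = -1/6 = -0.1667 (rounded; the exact value -1/6 is used below)
lambda = (2*9*(-1/6) + 11)/6 = 1.3333
Step 3: Compute optimal value.
f(x*) = 9*(-1/6)^2 + 11*(-1/6) = -1.5833


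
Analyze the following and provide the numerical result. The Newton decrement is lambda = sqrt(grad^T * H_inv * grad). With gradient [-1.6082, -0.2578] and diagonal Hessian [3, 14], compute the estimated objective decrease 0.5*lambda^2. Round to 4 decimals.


Step 1: H is diagonal, so H^(-1) * g = [-0.5361, -0.0184].
Step 2: g^T H^(-1) g = sum_i g_i^2 / H_ii
  = (-1.6082)^2/3 + (-0.2578)^2/14
  = 0.8621 + 0.0047 = 0.8668
Step 3: Objective decrease = 0.5 * g^T H^(-1) g = 0.4334


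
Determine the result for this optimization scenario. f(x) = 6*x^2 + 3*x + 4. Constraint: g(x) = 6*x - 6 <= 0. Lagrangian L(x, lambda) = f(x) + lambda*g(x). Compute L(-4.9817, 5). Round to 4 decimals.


Step 1: Evaluate f(x).
f(-4.9817) = 6*(-4.9817)^2 + 3*(-4.9817) + 4 = 137.9589
Step 2: Evaluate g(x).
g(-4.9817) = 6*-4.9817 - 6 = -35.8902
Step 3: Compute Lagrangian.
L = 137.9589 + 5*-35.8902 = -41.4921


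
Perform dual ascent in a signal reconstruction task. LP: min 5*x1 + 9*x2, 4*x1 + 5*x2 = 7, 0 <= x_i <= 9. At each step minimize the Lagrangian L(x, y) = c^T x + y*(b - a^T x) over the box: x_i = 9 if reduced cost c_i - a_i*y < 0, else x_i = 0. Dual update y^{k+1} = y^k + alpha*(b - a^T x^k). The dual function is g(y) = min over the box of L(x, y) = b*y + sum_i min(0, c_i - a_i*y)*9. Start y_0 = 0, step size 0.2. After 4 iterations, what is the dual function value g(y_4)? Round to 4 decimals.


Dual ascent for LP: min 5*x1 + 9*x2, 4*x1 + 5*x2 = 7, 0 <= x_i <= 9
Step 1: y^k = 0.0, reduced costs: (5.0, 9.0)
  x^k = (0.0, 0.0), subgradient = b - a^T x = 7.0
  y^{k+1} = 0.0 + 0.2*7.0 = 1.4
Step 2: y^k = 1.4, reduced costs: (-0.6, 2.0)
  x^k = (9.0, 0.0), subgradient = b - a^T x = -29.0
  y^{k+1} = 1.4 + 0.2*-29.0 = -4.4
Step 3: y^k = -4.4, reduced costs: (22.6, 31.0)
  x^k = (0.0, 0.0), subgradient = b - a^T x = 7.0
  y^{k+1} = -4.4 + 0.2*7.0 = -3.0
Step 4: y^k = -3.0, reduced costs: (17.0, 24.0)
  x^k = (0.0, 0.0), subgradient = b - a^T x = 7.0
  y^{k+1} = -3.0 + 0.2*7.0 = -1.6
Dual objective at y_4 = -1.6: reduced costs (11.4, 17.0), box minimizer x = (0.0, 0.0)
g(y_4) = b*y + (c1 - a1*y)*x1 + (c2 - a2*y)*x2 = 7*(-1.6) + 11.4*0.0 + 17.0*0.0 = -11.2 + 0.0 + 0.0 = -11.2


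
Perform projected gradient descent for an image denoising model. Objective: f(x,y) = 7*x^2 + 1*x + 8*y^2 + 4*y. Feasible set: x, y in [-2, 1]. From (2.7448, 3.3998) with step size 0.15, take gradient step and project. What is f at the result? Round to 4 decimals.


Step 1: Compute gradient at (2.7448, 3.3998).
grad_x = 2*7*2.7448 + 1 = 39.4272
grad_y = 2*8*3.3998 + 4 = 58.3968
Step 2: Gradient step.
x_raw = 2.7448 - 0.15*39.4272 = -3.1693
y_raw = 3.3998 - 0.15*58.3968 = -5.3597
Step 3: Project onto [-2, 1].
x_proj = clip(-3.1693) = -2.0
y_proj = clip(-5.3597) = -2.0
Step 4: Evaluate f.
f(-2.0, -2.0) = 50.0


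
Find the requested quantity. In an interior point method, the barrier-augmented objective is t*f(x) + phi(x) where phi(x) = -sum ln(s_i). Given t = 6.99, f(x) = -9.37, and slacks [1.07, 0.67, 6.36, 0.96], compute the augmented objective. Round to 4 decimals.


Step 1: Compute log-barrier.
ln values: [0.0677, -0.4005, 1.85, -0.0408]
phi = -(0.0677 - 0.4005 + 1.85 - 0.0408) = -1.4764
Step 2: Compute augmented objective.
t*f(x) = 6.99*-9.37 = -65.4963
Total = -65.4963 - 1.4764 = -66.9727


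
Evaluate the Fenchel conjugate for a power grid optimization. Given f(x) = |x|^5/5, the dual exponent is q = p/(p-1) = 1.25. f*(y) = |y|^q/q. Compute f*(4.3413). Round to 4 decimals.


The conjugate exponent q satisfies 1/p + 1/q = 1.
p = 5, so q = 5/(5 - 1) = 1.25
|y|^q = 4.3413^1.25 = 6.2665
f*(4.3413) = 6.2665 / 1.25 = 5.0132


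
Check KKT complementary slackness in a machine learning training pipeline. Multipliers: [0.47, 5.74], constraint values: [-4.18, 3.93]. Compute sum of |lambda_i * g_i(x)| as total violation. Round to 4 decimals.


KKT complementary slackness check:
lambda_1 * g_1 = 0.47 * -4.18 = -1.9646
lambda_2 * g_2 = 5.74 * 3.93 = 22.5582
Total violation = 1.9646 + 22.5582 = 24.5228


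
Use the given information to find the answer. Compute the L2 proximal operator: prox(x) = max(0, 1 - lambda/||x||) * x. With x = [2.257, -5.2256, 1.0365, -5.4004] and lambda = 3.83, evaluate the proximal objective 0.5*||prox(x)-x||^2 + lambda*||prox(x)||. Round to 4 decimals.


Step 1: Compute ||x||.
||x|| = 7.9145
Step 2: Compute scaling factor.
scale = max(0, 1 - 3.83/7.9145) = 0.5161
Step 3: prox(x) = [1.1648, -2.6968, 0.5349, -2.787]
||prox(x)|| = 4.0845
Step 4: Proximal objective.
0.5*||prox-x||^2 = 7.3345
lambda*||prox|| = 15.6436
Total = 22.9782


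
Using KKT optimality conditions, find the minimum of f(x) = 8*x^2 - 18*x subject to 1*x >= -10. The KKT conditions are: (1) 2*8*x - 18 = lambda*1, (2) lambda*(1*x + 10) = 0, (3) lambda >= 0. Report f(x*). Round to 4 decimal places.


Step 1: Try lambda = 0 (constraint inactive).
Stationarity: 2*8*x - 18 = 0
x* = 18/(2*8) = 1.125
Check constraint: 1*1.125 = 1.125 >= -10 -- satisfied.
Step 2: Compute optimal value.
f(x*) = 8*1.125^2 - 18*1.125 = -10.125


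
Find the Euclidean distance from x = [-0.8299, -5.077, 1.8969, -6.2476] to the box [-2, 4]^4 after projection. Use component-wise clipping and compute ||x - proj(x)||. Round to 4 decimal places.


Project each component onto [-2, 4].
clip(-0.8299) = -0.8299, clip(-5.077) = -2.0, clip(1.8969) = 1.8969, clip(-6.2476) = -2.0
Projection = [-0.8299, -2.0, 1.8969, -2.0]
Squared diffs: [0.0, 9.4679, 0.0, 18.0421]
Distance = sqrt(27.51) = 5.245


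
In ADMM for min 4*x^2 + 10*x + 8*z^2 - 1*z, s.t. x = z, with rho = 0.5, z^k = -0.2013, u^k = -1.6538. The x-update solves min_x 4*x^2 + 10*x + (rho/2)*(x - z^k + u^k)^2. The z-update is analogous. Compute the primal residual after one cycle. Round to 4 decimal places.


ADMM iteration with rho = 0.5, z^k = -0.2013, u^k = -1.6538
Step 1: x-update.
Minimize 4*x^2 + 10*x + (0.5/2)*(x + 0.2013 - 1.6538)^2
FOC: (2*4 + 0.5)*x = -10 + 0.5*(-0.2013 + 1.6538)
x^{k+1} = -1.091
Step 2: z-update.
Minimize 8*z^2 - 1*z + (0.5/2)*(-1.091 - z - 1.6538)^2
FOC: (2*8 + 0.5)*z = 1 + 0.5*(-1.091 - 1.6538)
z^{k+1} = -0.0226
Step 3: u-update.
u^{k+1} = -1.6538 - 1.091 + 0.0226 = -2.7223
Step 4: Primal residual = |-1.091 + 0.0226| = 1.0685


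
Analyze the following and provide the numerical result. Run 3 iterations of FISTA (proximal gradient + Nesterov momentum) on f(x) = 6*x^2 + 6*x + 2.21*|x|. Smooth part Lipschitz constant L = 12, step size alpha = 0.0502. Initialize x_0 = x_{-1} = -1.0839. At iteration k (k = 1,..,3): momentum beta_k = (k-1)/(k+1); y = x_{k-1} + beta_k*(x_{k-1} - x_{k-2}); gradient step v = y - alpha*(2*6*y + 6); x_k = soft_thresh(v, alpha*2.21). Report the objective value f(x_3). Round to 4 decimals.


FISTA on f(x) = 6*x^2 + 6*x + 2.21*|x|
L = 12, alpha = 0.0502
Iteration 1: beta = 0.0, y = -1.0839 + 0.0*(-1.0839 + 1.0839) = -1.0839
  grad(y) = -7.0068, v = y - alpha*grad = -0.7322
  prox(v) = soft_thresh(-0.7322, 0.1109) = -0.6212
Iteration 2: beta = 0.3333, y = -0.6212 + 0.3333*(-0.6212 + 1.0839) = -0.467
  grad(y) = 0.3961, v = y - alpha*grad = -0.4869
  prox(v) = soft_thresh(-0.4869, 0.1109) = -0.3759
Iteration 3: beta = 0.5, y = -0.3759 + 0.5*(-0.3759 + 0.6212) = -0.2533
  grad(y) = 2.9605, v = y - alpha*grad = -0.4019
  prox(v) = soft_thresh(-0.4019, 0.1109) = -0.291
f(x_3) = 6*(-0.291)^2 + 6*(-0.291) + 2.21*|-0.291| = -0.5948


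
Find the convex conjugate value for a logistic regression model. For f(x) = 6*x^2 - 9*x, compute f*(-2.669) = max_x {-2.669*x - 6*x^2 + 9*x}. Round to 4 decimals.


f*(y) = sup_x {y*x - a*x^2 - b*x} = sup_x {(y-b)*x - a*x^2}
FOC: (y - b) - 2a*x = 0 => x* = (y - b)/(2a)
x* = (-2.669 + 9)/(2*6) = 0.5276
f*(-2.669) = (y-b)^2/(4a) = (-2.669 + 9)^2/(4*6)
= 40.0816/24 = 1.6701


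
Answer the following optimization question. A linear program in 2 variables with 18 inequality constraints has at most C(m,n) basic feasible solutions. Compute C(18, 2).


Each vertex corresponds to some choice of n active constraints out of m, so the number of vertices is at most C(m, n) = m! / (n!(m-n)!).
m = 18, n = 2
Numerator: 18 * 17
Denominator: 2! = 2
C(18, 2) = 153


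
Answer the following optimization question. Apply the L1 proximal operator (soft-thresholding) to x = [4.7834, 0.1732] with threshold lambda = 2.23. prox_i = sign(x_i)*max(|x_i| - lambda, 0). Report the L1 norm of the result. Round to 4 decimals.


Soft-thresholding with lambda = 2.23:
prox(4.7834) = sign(4.7834)*max(|4.7834| - 2.23, 0) = 2.5534
prox(0.1732) = sign(0.1732)*max(|0.1732| - 2.23, 0) = 0.0
prox(x) = [2.5534, 0.0]
||prox(x)||_1 = 2.5534 + 0.0 = 2.5534


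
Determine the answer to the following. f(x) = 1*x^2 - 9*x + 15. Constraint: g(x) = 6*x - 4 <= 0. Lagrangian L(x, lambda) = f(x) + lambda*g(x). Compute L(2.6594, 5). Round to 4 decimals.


Step 1: Evaluate f(x).
f(2.6594) = 1*2.6594^2 - 9*2.6594 + 15 = -1.8622
Step 2: Evaluate g(x).
g(2.6594) = 6*2.6594 - 4 = 11.9564
Step 3: Compute Lagrangian.
L = -1.8622 + 5*11.9564 = 57.9198


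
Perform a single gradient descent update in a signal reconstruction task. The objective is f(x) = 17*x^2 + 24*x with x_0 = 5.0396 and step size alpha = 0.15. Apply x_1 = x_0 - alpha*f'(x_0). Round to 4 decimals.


We compute the gradient at x_0 and apply the update.
f'(x) = 34*x + 24
f'(5.0396) = 34*5.0396 + 24 = 195.3464
x_1 = 5.0396 - 0.15*195.3464 = -24.2624


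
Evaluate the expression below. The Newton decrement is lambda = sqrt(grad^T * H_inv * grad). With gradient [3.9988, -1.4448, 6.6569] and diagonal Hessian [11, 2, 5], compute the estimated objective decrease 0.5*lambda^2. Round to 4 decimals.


Step 1: H is diagonal, so H^(-1) * g = [0.3635, -0.7224, 1.3314].
Step 2: g^T H^(-1) g = sum_i g_i^2 / H_ii
  = (3.9988)^2/11 + (-1.4448)^2/2 + (6.6569)^2/5
  = 1.4537 + 1.0437 + 8.8629 = 11.3603
Step 3: Objective decrease = 0.5 * g^T H^(-1) g = 5.6801


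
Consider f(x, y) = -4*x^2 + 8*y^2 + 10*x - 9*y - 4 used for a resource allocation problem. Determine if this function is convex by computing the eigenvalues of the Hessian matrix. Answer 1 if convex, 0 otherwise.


The Hessian of f(x,y) = -4*x^2 + 8*y^2 + 10*x - 9*y - 4 is:
H = [[-8, 0], [0, 16]]
Trace = -8 + 16 = 8
Determinant = -8*16 - (0)^2 = -128
Discriminant = (8)^2 - 4*-128 = 576.0
Eigenvalues: lambda_1 = -8.0, lambda_2 = 16.0
The function is not convex.

0


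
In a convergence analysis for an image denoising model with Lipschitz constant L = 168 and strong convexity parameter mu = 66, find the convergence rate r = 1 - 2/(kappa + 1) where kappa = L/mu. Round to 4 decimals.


Step 1: Compute the condition number.
kappa = L/mu = 168/66 = 2.5455
Step 2: Compute the convergence rate.
r = 1 - 2/(kappa + 1) = 1 - 2*mu/(L + mu) = (L - mu)/(L + mu) = 102/234 = 0.4359


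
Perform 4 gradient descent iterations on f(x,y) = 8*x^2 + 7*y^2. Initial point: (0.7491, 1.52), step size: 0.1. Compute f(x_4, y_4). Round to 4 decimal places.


Gradient descent on f(x,y) = 8*x^2 + 7*y^2.
Starting point: (0.7491, 1.52), alpha = 0.1
Step 1: grad_x = 2*8*0.7491 = 11.9856, grad_y = 2*7*1.52 = 21.28
  x_1 = 0.7491 - 0.1*11.9856 = -0.4495
  y_1 = 1.52 - 0.1*21.28 = -0.608
Step 2: grad_x = 2*8*-0.4495 = -7.1914, grad_y = 2*7*-0.608 = -8.512
  x_2 = -0.4495 - 0.1*-7.1914 = 0.2697
  y_2 = -0.608 - 0.1*-8.512 = 0.2432
Step 3: grad_x = 2*8*0.2697 = 4.3148, grad_y = 2*7*0.2432 = 3.4048
  x_3 = 0.2697 - 0.1*4.3148 = -0.1618
  y_3 = 0.2432 - 0.1*3.4048 = -0.0973
Step 4: grad_x = 2*8*-0.1618 = -2.5889, grad_y = 2*7*-0.0973 = -1.3619
  x_4 = -0.1618 - 0.1*-2.5889 = 0.0971
  y_4 = -0.0973 - 0.1*-1.3619 = 0.0389
f(0.0971, 0.0389) = 8*0.0971^2 + 7*0.0389^2 = 0.086


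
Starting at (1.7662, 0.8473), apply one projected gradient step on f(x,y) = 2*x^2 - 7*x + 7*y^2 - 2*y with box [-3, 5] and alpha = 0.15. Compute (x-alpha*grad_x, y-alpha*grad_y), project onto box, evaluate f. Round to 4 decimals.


Step 1: Compute gradient at (1.7662, 0.8473).
grad_x = 2*2*1.7662 - 7 = 0.0648
grad_y = 2*7*0.8473 - 2 = 9.8622
Step 2: Gradient step.
x_raw = 1.7662 - 0.15*0.0648 = 1.7565
y_raw = 0.8473 - 0.15*9.8622 = -0.632
Step 3: Project onto [-3, 5].
x_proj = clip(1.7565) = 1.7565
y_proj = clip(-0.632) = -0.632
Step 4: Evaluate f.
f(1.7565, -0.632) = -2.0646


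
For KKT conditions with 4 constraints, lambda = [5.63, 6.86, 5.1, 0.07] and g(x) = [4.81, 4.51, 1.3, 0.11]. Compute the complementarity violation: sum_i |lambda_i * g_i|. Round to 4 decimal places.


KKT complementary slackness check:
lambda_1 * g_1 = 5.63 * 4.81 = 27.0803
lambda_2 * g_2 = 6.86 * 4.51 = 30.9386
lambda_3 * g_3 = 5.1 * 1.3 = 6.63
lambda_4 * g_4 = 0.07 * 0.11 = 0.0077
Total violation = 27.0803 + 30.9386 + 6.63 + 0.0077 = 64.6566


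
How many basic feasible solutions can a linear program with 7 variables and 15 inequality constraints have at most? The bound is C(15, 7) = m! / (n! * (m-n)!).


Each vertex corresponds to some choice of n active constraints out of m, so the number of vertices is at most C(m, n) = m! / (n!(m-n)!).
m = 15, n = 7
Numerator: 15 * 14 * 13 * 12 * 11 * 10 * 9
Denominator: 7! = 5040
C(15, 7) = 6435


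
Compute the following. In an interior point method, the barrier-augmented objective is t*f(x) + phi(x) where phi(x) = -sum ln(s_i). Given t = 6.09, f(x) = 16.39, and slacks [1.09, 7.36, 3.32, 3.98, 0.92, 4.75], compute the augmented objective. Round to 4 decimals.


Step 1: Compute log-barrier.
ln values: [0.0862, 1.9961, 1.2, 1.3813, -0.0834, 1.5581]
phi = -(0.0862 + 1.9961 + 1.2 + 1.3813 - 0.0834 + 1.5581) = -6.1382
Step 2: Compute augmented objective.
t*f(x) = 6.09*16.39 = 99.8151
Total = 99.8151 - 6.1382 = 93.6769


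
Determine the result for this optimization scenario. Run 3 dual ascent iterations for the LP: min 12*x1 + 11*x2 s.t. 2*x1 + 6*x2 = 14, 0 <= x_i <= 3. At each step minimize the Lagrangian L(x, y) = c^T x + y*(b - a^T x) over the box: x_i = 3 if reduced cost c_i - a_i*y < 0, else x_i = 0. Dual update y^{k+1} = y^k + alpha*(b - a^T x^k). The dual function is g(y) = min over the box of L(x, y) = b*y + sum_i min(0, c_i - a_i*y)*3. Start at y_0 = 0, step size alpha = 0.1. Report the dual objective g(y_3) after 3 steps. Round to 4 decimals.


Dual ascent for LP: min 12*x1 + 11*x2, 2*x1 + 6*x2 = 14, 0 <= x_i <= 3
Step 1: y^k = 0.0, reduced costs: (12.0, 11.0)
  x^k = (0.0, 0.0), subgradient = b - a^T x = 14.0
  y^{k+1} = 0.0 + 0.1*14.0 = 1.4
Step 2: y^k = 1.4, reduced costs: (9.2, 2.6)
  x^k = (0.0, 0.0), subgradient = b - a^T x = 14.0
  y^{k+1} = 1.4 + 0.1*14.0 = 2.8
Step 3: y^k = 2.8, reduced costs: (6.4, -5.8)
  x^k = (0.0, 3.0), subgradient = b - a^T x = -4.0
  y^{k+1} = 2.8 + 0.1*-4.0 = 2.4
Dual objective at y_3 = 2.4: reduced costs (7.2, -3.4), box minimizer x = (0.0, 3.0)
g(y_3) = b*y + (c1 - a1*y)*x1 + (c2 - a2*y)*x2 = 14*2.4 + 7.2*0.0 + (-3.4)*3.0 = 33.6 + 0.0 - 10.2 = 23.4


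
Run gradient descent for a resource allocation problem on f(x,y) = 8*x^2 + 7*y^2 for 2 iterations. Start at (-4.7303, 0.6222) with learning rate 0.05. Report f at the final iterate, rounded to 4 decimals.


Gradient descent on f(x,y) = 8*x^2 + 7*y^2.
Starting point: (-4.7303, 0.6222), alpha = 0.05
Step 1: grad_x = 2*8*-4.7303 = -75.6848, grad_y = 2*7*0.6222 = 8.7108
  x_1 = -4.7303 - 0.05*-75.6848 = -0.9461
  y_1 = 0.6222 - 0.05*8.7108 = 0.1867
Step 2: grad_x = 2*8*-0.9461 = -15.137, grad_y = 2*7*0.1867 = 2.6132
  x_2 = -0.9461 - 0.05*-15.137 = -0.1892
  y_2 = 0.1867 - 0.05*2.6132 = 0.056
f(-0.1892, 0.056) = 8*(-0.1892)^2 + 7*0.056^2 = 0.3084


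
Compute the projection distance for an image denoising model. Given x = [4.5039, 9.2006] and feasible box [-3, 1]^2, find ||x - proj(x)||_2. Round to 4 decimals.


Project each component onto [-3, 1].
clip(4.5039) = 1.0, clip(9.2006) = 1.0
Projection = [1.0, 1.0]
Squared diffs: [12.2773, 67.2498]
Distance = sqrt(79.5271) = 8.9178


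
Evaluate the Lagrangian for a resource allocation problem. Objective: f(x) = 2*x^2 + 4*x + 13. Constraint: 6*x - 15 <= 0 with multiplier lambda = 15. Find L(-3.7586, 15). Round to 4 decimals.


Step 1: Evaluate f(x).
f(-3.7586) = 2*(-3.7586)^2 + 4*(-3.7586) + 13 = 26.2197
Step 2: Evaluate g(x).
g(-3.7586) = 6*-3.7586 - 15 = -37.5516
Step 3: Compute Lagrangian.
L = 26.2197 + 15*-37.5516 = -537.0543


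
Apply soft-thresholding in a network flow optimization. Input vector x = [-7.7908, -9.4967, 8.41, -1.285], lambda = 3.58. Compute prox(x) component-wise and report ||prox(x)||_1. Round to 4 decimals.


Soft-thresholding with lambda = 3.58:
prox(-7.7908) = sign(-7.7908)*max(|-7.7908| - 3.58, 0) = -4.2108
prox(-9.4967) = sign(-9.4967)*max(|-9.4967| - 3.58, 0) = -5.9167
prox(8.41) = sign(8.41)*max(|8.41| - 3.58, 0) = 4.83
prox(-1.285) = sign(-1.285)*max(|-1.285| - 3.58, 0) = 0.0
prox(x) = [-4.2108, -5.9167, 4.83, 0.0]
||prox(x)||_1 = 4.2108 + 5.9167 + 4.83 + 0.0 = 14.9575


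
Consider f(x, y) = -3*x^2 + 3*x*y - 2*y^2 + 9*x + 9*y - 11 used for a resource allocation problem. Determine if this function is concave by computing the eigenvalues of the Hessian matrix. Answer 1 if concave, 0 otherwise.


The Hessian of f(x,y) = -3*x^2 + 3*x*y - 2*y^2 + 9*x + 9*y - 11 is:
H = [[-6, 3], [3, -4]]
Trace = -6 - 4 = -10
Determinant = -6*-4 - (3)^2 = 15
Discriminant = (-10)^2 - 4*15 = 40.0
Eigenvalues: lambda_1 = -8.1623, lambda_2 = -1.8377
The function is concave.

1


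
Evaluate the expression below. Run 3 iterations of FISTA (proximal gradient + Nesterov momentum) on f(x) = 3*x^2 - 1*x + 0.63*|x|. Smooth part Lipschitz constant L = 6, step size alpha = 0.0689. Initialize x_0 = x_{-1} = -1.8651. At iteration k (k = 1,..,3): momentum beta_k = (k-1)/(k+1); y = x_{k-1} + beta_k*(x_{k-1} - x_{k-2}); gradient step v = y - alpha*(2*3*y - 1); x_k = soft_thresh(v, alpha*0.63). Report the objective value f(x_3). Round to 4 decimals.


FISTA on f(x) = 3*x^2 - 1*x + 0.63*|x|
L = 6, alpha = 0.0689
Iteration 1: beta = 0.0, y = -1.8651 + 0.0*(-1.8651 + 1.8651) = -1.8651
  grad(y) = -12.1906, v = y - alpha*grad = -1.0252
  prox(v) = soft_thresh(-1.0252, 0.0434) = -0.9818
Iteration 2: beta = 0.3333, y = -0.9818 + 0.3333*(-0.9818 + 1.8651) = -0.6873
  grad(y) = -5.1239, v = y - alpha*grad = -0.3343
  prox(v) = soft_thresh(-0.3343, 0.0434) = -0.2909
Iteration 3: beta = 0.5, y = -0.2909 + 0.5*(-0.2909 + 0.9818) = 0.0546
  grad(y) = -0.6726, v = y - alpha*grad = 0.1009
  prox(v) = soft_thresh(0.1009, 0.0434) = 0.0575
f(x_3) = 3*0.0575^2 - 1*0.0575 + 0.63*|0.0575| = -0.0114


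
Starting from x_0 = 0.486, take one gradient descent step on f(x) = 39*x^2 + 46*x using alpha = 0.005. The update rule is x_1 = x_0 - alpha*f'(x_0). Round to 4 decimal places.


We compute the gradient at x_0 and apply the update.
f'(x) = 78*x + 46
f'(0.486) = 78*0.486 + 46 = 83.908
x_1 = 0.486 - 0.005*83.908 = 0.0665


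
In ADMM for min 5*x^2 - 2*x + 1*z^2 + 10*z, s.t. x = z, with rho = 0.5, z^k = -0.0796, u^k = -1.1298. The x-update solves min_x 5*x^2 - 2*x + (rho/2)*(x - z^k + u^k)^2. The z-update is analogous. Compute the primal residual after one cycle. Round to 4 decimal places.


ADMM iteration with rho = 0.5, z^k = -0.0796, u^k = -1.1298
Step 1: x-update.
Minimize 5*x^2 - 2*x + (0.5/2)*(x + 0.0796 - 1.1298)^2
FOC: (2*5 + 0.5)*x = 2 + 0.5*(-0.0796 + 1.1298)
x^{k+1} = 0.2405
Step 2: z-update.
Minimize 1*z^2 + 10*z + (0.5/2)*(0.2405 - z - 1.1298)^2
FOC: (2*1 + 0.5)*z = -10 + 0.5*(0.2405 - 1.1298)
z^{k+1} = -4.1779
Step 3: u-update.
u^{k+1} = -1.1298 + 0.2405 + 4.1779 = 3.2885
Step 4: Primal residual = |0.2405 + 4.1779| = 4.4183
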